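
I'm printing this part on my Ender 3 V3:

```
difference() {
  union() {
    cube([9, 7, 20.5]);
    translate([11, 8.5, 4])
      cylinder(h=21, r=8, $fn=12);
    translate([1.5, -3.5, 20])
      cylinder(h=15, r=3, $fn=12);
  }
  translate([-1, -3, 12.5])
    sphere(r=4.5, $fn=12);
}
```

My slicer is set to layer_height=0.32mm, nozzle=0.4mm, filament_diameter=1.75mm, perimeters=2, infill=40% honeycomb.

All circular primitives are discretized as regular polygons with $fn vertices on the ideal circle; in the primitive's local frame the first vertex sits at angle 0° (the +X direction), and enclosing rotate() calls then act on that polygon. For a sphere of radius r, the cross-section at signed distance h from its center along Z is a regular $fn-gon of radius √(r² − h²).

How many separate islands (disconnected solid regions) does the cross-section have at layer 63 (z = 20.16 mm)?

2

At z = 20.16 mm: the cube (footprint 9×7) is included at this height; the r=8 cylinder at (11, 8.5) contributes a regular 12-gon of circumradius 8; the r=3 cylinder at (1.5, -3.5) gives a regular 12-gon of circumradius 3 (constant along its height); Combining (union): the regions partially overlap (shared area 23.84 mm²), so overlapping operands fuse into one piece — 2 connected regions; the sphere at (-1, -3) is not intersected at this z (|z−center|=7.660 > r=4.5); After the difference (first − rest): none of the subtracted shapes is present at this height, so the result so far is unchanged — 2 connected regions. Overall, the cross-section has 2 separate islands. Island count = 2.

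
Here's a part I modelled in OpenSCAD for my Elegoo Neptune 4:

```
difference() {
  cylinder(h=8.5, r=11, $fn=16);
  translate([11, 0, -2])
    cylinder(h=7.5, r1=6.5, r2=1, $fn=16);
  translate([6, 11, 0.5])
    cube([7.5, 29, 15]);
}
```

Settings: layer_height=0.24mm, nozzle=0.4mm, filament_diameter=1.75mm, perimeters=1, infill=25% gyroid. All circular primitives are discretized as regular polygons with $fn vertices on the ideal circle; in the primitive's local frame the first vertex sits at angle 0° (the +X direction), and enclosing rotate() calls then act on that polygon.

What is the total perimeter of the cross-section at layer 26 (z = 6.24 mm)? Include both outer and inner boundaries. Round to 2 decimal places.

68.67 mm

At z = 6.24 mm: the r=11 cylinder gives a regular 16-gon of circumradius 11 (constant along its height) (perimeter = 2·16·11.000·sin(180°/16) = 68.67 mm); the cone at (11, 0) is absent (z outside [-2, 5.5]); the cube at (6, 11) (footprint 7.5×29) is included at this height (perimeter 73.00 mm); After the difference (first − rest): starting from the r=11 cylinder, the 7.5×29 cube at (6, 11) misses the remaining region (no effect) — boundary = 68.67 mm. Overall, the cross-section is a single solid region. Total boundary length (outer) = 68.67 mm.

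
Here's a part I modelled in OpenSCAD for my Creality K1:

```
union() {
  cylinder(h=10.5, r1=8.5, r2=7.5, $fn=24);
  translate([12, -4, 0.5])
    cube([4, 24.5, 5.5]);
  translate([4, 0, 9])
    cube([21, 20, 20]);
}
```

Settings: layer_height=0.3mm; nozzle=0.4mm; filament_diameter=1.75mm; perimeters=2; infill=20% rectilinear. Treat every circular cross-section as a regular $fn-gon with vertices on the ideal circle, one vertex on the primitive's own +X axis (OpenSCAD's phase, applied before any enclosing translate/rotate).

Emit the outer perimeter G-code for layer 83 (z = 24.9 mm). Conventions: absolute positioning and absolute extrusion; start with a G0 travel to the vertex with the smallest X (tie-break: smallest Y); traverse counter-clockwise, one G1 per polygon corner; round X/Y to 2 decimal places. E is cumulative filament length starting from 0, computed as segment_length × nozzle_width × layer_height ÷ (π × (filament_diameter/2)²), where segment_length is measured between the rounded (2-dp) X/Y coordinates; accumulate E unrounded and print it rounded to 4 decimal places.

At z = 24.9 mm: the cone does not reach this height (z outside [0, 10.5]); the cube at (12, -4) is not intersected at this z (z outside [0.5, 6]); the cube at (4, 0) is present — its section is the full 21×20 rectangle; Combining (union): only the 21×20 cube at (4, 0) is present, so the union is just that shape — 1 connected region. The outline is a single polygon with 4 vertices. Extrusion per mm of travel: 0.4 × 0.3 / (π × 0.875²) = 0.049890. Accumulating E over each segment gives final E = 4.0910.

G0 X4.00 Y0.00 Z24.90
G1 X25.00 Y0.00 E1.0477
G1 X25.00 Y20.00 E2.0455
G1 X4.00 Y20.00 E3.0932
G1 X4.00 Y0.00 E4.0910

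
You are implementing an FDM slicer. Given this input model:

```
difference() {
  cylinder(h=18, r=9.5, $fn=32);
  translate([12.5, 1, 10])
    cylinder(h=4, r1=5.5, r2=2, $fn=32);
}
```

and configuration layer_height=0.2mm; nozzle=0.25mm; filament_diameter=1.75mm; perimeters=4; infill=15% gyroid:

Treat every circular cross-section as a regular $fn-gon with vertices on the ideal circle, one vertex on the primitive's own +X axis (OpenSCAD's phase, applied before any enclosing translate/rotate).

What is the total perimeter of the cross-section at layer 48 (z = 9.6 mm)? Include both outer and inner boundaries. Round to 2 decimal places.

59.59 mm

At z = 9.6 mm: the r=9.5 cylinder contributes a regular 32-gon of circumradius 9.5 (perimeter = 2·32·9.500·sin(180°/32) = 59.59 mm); the cone at (12.5, 1) is not intersected at this z (z outside [10, 14]); Subtracting the remaining from the first: none of the subtracted shapes is present at this height, so the r=9.5 cylinder is unchanged — boundary = 59.59 mm. Overall, the cross-section is a single solid region. Total boundary length (outer) = 59.59 mm.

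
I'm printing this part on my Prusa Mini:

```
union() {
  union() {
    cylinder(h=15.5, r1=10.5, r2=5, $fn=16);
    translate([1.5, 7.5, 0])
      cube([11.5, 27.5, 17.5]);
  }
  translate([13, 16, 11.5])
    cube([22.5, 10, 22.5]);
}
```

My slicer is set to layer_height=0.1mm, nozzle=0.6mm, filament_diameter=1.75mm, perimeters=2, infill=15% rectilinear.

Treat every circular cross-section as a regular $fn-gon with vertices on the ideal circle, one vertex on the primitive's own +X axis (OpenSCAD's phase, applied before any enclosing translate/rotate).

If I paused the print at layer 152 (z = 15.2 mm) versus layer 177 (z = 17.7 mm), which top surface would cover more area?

Layer 152 (z = 15.2): the cone: at t=0.981 of its height the radius interpolates to r₁+(r₂−r₁)t = 5.106, giving a regular 16-gon of that circumradius (area = (16/2)·5.106²·sin(360°/16) = 79.83 mm²); the 11.5×27.5 cube at (1.5, 7.5) contributes its full rectangle (area 316.25 mm²); Combining (union): the 2 present regions are separate (no shared area or edge), so areas and boundary lengths simply add and each stays a separate island — area = 396.08 mm²; the 22.5×10 cube at (13, 16) contributes its full rectangle (area 225.00 mm²); Taking the union: the 2 present regions share edge segments without overlapping in area, so areas simply add but the touching pieces fuse into one outline (the shared edge portions become interior and drop out of the boundary) — area = 621.08 mm². So its area = 621.08 mm². Layer 177 (z = 17.7): the cone is absent (z outside [0, 15.5]); the cube at (1.5, 7.5) is absent (z outside [0, 17.5]); Taking the union: nothing is present at this height; the cube at (13, 16) (footprint 22.5×10) is included at this height (area 225.00 mm²); Merging all regions: only the 22.5×10 cube at (13, 16) is present, so the union is just that shape — area = 225.00 mm². So its area = 225.00 mm². Layer 152 is larger (621.08 vs 225.00 mm²).

layer 152 (z = 15.2 mm)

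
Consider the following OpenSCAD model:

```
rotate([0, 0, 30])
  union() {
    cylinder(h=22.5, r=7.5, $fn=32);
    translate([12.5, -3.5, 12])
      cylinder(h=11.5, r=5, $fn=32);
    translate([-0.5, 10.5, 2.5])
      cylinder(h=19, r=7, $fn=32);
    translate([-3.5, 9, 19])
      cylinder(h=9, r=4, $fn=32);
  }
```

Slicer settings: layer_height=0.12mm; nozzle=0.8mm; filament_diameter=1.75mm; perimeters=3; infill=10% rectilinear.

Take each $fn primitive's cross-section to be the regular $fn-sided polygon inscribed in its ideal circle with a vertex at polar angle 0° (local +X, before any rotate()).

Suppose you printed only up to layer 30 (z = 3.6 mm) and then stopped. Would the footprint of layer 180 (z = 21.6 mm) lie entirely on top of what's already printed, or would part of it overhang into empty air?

Compare the two slices. At z = 3.6: the cylinder: section is a regular 32-gon, circumradius r=7.5 (area = (32/2)·7.500²·sin(360°/32) = 175.58 mm²); the cylinder at (12.5, -3.5) is not intersected at this z (z outside [12, 23.5]); the cylinder at (-0.5, 10.5): section is a regular 32-gon, circumradius r=7 (area = (32/2)·7.000²·sin(360°/32) = 152.95 mm²); the cylinder at (-3.5, 9) is not intersected at this z (z outside [19, 28]); Taking the union: the regions partially overlap — summed areas 328.53 mm² minus the doubly-counted overlap 26.85 mm² gives 301.69 mm² — area = 301.69 mm²; (rotated 30° about Z; rotation is an isometry so areas/perimeters/island counts are preserved). At z = 21.6: the r=7.5 cylinder gives a regular 32-gon of circumradius 7.5 (constant along its height) (area = (32/2)·7.500²·sin(360°/32) = 175.58 mm²); the r=5 cylinder at (12.5, -3.5) gives a regular 32-gon of circumradius 5 (constant along its height) (area = (32/2)·5.000²·sin(360°/32) = 78.04 mm²); the cylinder at (-0.5, 10.5) is absent (z outside [2.5, 21.5]); the r=4 cylinder at (-3.5, 9) contributes a regular 32-gon of circumradius 4 (area = (32/2)·4.000²·sin(360°/32) = 49.94 mm²); Combining (union): the regions partially overlap — summed areas 303.56 mm² minus the doubly-counted overlap 7.12 mm² gives 296.44 mm² — area = 296.44 mm²; (whole slice rotated 30° about Z — lengths, areas and connectivity unchanged). Checking containment: at z = 21.6 the cross-section extends beyond the z = 3.6 cross-section by about 79.22 mm².

part overhangs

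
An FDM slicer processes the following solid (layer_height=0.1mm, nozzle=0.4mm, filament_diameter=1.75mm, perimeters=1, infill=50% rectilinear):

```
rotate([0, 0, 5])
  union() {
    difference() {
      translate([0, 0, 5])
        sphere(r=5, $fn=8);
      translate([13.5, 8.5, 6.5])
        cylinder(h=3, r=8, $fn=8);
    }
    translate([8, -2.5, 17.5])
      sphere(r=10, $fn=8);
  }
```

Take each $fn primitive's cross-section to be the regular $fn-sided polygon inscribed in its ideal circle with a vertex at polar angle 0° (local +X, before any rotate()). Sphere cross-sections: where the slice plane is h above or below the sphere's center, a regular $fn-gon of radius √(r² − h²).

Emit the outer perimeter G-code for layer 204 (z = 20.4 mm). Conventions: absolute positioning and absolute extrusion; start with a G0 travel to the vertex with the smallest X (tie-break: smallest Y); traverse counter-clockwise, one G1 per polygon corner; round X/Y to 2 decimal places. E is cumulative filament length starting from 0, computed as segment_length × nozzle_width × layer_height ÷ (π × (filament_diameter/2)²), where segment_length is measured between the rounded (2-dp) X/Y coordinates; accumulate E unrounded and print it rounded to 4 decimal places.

G0 X-1.35 Y-2.63 Z20.40
G1 X2.04 Y-9.12 E0.1218
G1 X9.02 Y-11.33 E0.2435
G1 X15.52 Y-7.94 E0.3654
G1 X17.72 Y-0.96 E0.4871
G1 X14.34 Y5.54 E0.6090
G1 X7.35 Y7.74 E0.7308
G1 X0.86 Y4.36 E0.8525
G1 X-1.35 Y-2.63 E0.9745

At z = 20.4 mm: the sphere is not intersected at this z (|z−center|=15.400 > r=5); the cylinder at (13.5, 8.5) does not reach this height (z outside [6.5, 9.5]); Taking the first minus the rest: the first operand is absent here, so nothing remains; the sphere at (8, -2.5): section is a regular 8-gon, circumradius = √(r²−h²) = √(10²−2.9²) = 9.570; Taking the union: only the r=10 sphere at (8, -2.5) is present, so the union is just that shape — 1 connected region; (rotated 5° about Z; rotation is an isometry so areas/perimeters/island counts are preserved). The outline is a single polygon with 8 vertices. Extrusion per mm of travel: 0.4 × 0.1 / (π × 0.875²) = 0.016630. Accumulating E over each segment gives final E = 0.9745.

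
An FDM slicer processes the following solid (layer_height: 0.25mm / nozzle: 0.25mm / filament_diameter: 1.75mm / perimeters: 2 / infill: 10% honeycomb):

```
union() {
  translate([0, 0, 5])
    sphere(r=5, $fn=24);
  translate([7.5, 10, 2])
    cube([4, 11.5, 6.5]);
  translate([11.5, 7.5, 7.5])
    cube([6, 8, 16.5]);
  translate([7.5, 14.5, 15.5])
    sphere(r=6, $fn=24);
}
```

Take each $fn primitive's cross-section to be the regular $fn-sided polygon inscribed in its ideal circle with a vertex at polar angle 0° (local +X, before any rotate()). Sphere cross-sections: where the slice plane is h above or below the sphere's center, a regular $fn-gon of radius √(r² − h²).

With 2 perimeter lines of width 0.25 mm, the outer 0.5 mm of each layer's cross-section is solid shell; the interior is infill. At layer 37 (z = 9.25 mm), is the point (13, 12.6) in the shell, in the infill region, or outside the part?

At z = 9.25 mm: the sphere: section is a regular 24-gon, circumradius = √(r²−h²) = √(5²−4.25²) = 2.634; the cube at (7.5, 10) is not intersected at this z (z outside [2, 8.5]); the cube at (11.5, 7.5) is present — its section is the full 6×8 rectangle; the sphere at (7.5, 14.5) is absent (|z−center|=6.250 > r=6); Combining (union): the 2 present regions are separate (no shared area or edge), so areas and boundary lengths simply add and each stays a separate island — 2 connected regions. Overall, the cross-section has 2 separate islands. The nearest boundary edge runs (11.50, 7.50)→(11.50, 15.50); distance from the point to it = 1.50 mm. (Shell/infill is judged within the island containing the point — the largest one.) The point is inside the cross-section and 1.50 mm from the nearest boundary — more than the 0.5 mm shell width (2 × 0.25), so it's in the infill interior.

infill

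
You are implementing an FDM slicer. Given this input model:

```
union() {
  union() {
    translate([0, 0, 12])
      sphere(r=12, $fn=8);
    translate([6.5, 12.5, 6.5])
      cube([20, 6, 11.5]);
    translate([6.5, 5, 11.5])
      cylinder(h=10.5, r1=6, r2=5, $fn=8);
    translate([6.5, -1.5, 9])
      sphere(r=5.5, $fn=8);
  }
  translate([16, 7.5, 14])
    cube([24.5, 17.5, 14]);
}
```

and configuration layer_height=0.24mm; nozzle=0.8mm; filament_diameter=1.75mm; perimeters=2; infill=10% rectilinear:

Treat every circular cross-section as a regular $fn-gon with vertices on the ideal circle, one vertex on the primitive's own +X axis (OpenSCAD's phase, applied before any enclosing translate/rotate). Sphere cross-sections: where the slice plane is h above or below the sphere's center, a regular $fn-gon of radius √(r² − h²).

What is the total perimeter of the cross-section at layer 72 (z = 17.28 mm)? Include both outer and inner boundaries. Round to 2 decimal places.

173.30 mm

At z = 17.28 mm: the sphere: section is a regular 8-gon, circumradius = √(r²−h²) = √(12²−5.28²) = 10.776 (perimeter = 2·8·10.776·sin(180°/8) = 65.98 mm); the cube at (6.5, 12.5) (footprint 20×6) is included at this height (perimeter 52.00 mm); the cone at (6.5, 5) contributes a regular 8-gon of circumradius 5.450 (interpolated between r1=6 and r2=5 at t=0.550) (perimeter = 2·8·5.450·sin(180°/8) = 33.37 mm); the sphere at (6.5, -1.5) does not reach this height (|z−center|=8.280 > r=5.5); Combining (union): the regions partially overlap (shared area 57.88 mm²), so the edge portions inside another operand are dropped and the merged outline is re-measured after clipping — boundary = 122.30 mm; the cube at (16, 7.5) (footprint 24.5×17.5) is included at this height (perimeter 84.00 mm); Merging all regions: the regions partially overlap (shared area 63.00 mm²), so the edge portions inside another operand are dropped and the merged outline is re-measured after clipping — boundary = 173.30 mm. Overall, the cross-section has 2 separate islands. Total boundary length (outer) = 173.30 mm.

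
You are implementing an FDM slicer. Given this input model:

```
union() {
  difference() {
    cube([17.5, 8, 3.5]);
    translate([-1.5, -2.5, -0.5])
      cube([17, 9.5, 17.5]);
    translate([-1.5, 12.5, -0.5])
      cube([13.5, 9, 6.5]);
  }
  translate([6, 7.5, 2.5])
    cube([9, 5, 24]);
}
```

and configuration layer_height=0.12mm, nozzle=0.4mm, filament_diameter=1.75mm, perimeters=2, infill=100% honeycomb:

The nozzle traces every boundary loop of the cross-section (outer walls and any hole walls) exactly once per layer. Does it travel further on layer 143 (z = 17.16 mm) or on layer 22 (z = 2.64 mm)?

Layer 143 (z = 17.16): the cube is not intersected at this z (z outside [0, 3.5]); the cube at (-1.5, -2.5) is not intersected at this z (z outside [-0.5, 17]); the cube at (-1.5, 12.5) does not reach this height (z outside [-0.5, 6]); Taking the first minus the rest: the first operand is absent here, so nothing remains; the cube at (6, 7.5) (footprint 9×5) is included at this height (perimeter 28.00 mm); Merging all regions: only the 9×5 cube at (6, 7.5) is present, so the union is just that shape — boundary = 28.00 mm. So its perimeter = 28.00 mm. Layer 22 (z = 2.64): the cube (footprint 17.5×8) is included at this height (perimeter 51.00 mm); the 17×9.5 cube at (-1.5, -2.5) contributes its full rectangle (perimeter 53.00 mm); the cube at (-1.5, 12.5) is present — its section is the full 13.5×9 rectangle (perimeter 45.00 mm); Subtracting the remaining from the first: starting from the 17.5×8 cube, the 17×9.5 cube at (-1.5, -2.5) partially overlaps it — only the 108.50 mm² overlap (of its 161.50 mm²) is removed, clipping the outline; the 13.5×9 cube at (-1.5, 12.5) misses the remaining region (no effect) — boundary = 51.00 mm; the cube at (6, 7.5) (footprint 9×5) is included at this height (perimeter 28.00 mm); Combining (union): the regions partially overlap (shared area 4.50 mm²), so the edge portions inside another operand are dropped and the merged outline is re-measured after clipping — boundary = 60.00 mm. So its perimeter = 60.00 mm. Layer 22 is larger (60.00 vs 28.00 mm).

layer 22 (z = 2.64 mm)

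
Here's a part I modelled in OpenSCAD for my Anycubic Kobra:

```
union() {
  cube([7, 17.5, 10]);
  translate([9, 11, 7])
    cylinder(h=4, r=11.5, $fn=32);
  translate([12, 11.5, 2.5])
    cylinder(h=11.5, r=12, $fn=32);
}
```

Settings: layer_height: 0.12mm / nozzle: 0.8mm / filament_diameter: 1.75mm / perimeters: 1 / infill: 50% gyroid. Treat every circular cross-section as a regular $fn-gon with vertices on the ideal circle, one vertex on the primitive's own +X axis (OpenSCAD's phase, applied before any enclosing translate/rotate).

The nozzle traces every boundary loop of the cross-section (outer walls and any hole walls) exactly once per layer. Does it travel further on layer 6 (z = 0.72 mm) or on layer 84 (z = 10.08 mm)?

layer 84 (z = 10.08 mm)

Layer 6 (z = 0.72): the cube is present — its section is the full 7×17.5 rectangle (perimeter 49.00 mm); the cylinder at (9, 11) is not intersected at this z (z outside [7, 11]); the cylinder at (12, 11.5) is not intersected at this z (z outside [2.5, 14]); Combining (union): only the 7×17.5 cube is present, so the union is just that shape — boundary = 49.00 mm. So its perimeter = 49.00 mm. Layer 84 (z = 10.08): the cube does not reach this height (z outside [0, 10]); the cylinder at (9, 11): section is a regular 32-gon, circumradius r=11.5 (perimeter = 2·32·11.500·sin(180°/32) = 72.14 mm); the r=12 cylinder at (12, 11.5) gives a regular 32-gon of circumradius 12 (constant along its height) (perimeter = 2·32·12.000·sin(180°/32) = 75.28 mm); Taking the union: the regions partially overlap (shared area 359.14 mm²), so the edge portions inside another operand are dropped and the merged outline is re-measured after clipping — boundary = 79.90 mm. So its perimeter = 79.90 mm. Layer 84 is larger (79.90 vs 49.00 mm).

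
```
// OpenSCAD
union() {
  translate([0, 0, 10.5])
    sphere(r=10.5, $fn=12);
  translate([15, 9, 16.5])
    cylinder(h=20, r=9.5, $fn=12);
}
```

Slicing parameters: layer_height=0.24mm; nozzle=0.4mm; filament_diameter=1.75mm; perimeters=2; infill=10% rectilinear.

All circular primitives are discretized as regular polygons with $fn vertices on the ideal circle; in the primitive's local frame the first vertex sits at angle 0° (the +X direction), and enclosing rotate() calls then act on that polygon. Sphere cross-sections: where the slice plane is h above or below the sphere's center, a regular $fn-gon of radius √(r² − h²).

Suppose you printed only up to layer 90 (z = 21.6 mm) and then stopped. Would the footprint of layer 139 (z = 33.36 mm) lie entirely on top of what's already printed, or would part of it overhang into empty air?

Compare the two slices. At z = 21.6: the sphere does not reach this height (|z−center|=11.100 > r=10.5); the r=9.5 cylinder at (15, 9) gives a regular 12-gon of circumradius 9.5 (constant along its height) (area = (12/2)·9.500²·sin(360°/12) = 270.75 mm²); Merging all regions: only the r=9.5 cylinder at (15, 9) is present, so the union is just that shape — area = 270.75 mm². At z = 33.36: the sphere is not intersected at this z (|z−center|=22.860 > r=10.5); the r=9.5 cylinder at (15, 9) gives a regular 12-gon of circumradius 9.5 (constant along its height) (area = (12/2)·9.500²·sin(360°/12) = 270.75 mm²); Taking the union: only the r=9.5 cylinder at (15, 9) is present, so the union is just that shape — area = 270.75 mm². Checking containment: the cross-section at z = 33.36 is a subset of the cross-section at z = 21.6.

entirely on top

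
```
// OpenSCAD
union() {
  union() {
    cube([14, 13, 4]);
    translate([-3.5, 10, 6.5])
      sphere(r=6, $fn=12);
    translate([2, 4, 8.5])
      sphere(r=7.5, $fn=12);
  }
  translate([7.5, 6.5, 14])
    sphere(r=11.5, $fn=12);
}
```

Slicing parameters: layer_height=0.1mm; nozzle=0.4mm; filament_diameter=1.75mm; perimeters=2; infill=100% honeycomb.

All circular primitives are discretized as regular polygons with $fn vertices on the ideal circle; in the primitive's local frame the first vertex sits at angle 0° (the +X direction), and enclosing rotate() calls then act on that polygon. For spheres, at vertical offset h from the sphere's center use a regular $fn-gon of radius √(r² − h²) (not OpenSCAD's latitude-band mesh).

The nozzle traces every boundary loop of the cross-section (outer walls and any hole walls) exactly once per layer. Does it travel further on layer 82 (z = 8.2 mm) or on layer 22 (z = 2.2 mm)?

layer 82 (z = 8.2 mm)

Layer 82 (z = 8.2): the cube is absent (z outside [0, 4]); the r=6 sphere at (-3.5, 10) contributes a regular 12-gon of circumradius √(6²−1.7²) = 5.754 (perimeter = 2·12·5.754·sin(180°/12) = 35.74 mm); the r=7.5 sphere at (2, 4) contributes a regular 12-gon of circumradius √(7.5²−0.3²) = 7.494 (perimeter = 2·12·7.494·sin(180°/12) = 46.55 mm); Taking the union: the regions partially overlap (shared area 33.09 mm²), so the edge portions inside another operand are dropped and the merged outline is re-measured after clipping — boundary = 59.24 mm; the sphere at (7.5, 6.5): section is a regular 12-gon, circumradius = √(r²−h²) = √(11.5²−5.8²) = 9.930 (perimeter = 2·12·9.930·sin(180°/12) = 61.68 mm); Taking the union: the regions partially overlap (shared area 127.38 mm²), so the edge portions inside another operand are dropped and the merged outline is re-measured after clipping — boundary = 77.52 mm. So its perimeter = 77.52 mm. Layer 22 (z = 2.2): the cube is present — its section is the full 14×13 rectangle (perimeter 54.00 mm); the r=6 sphere at (-3.5, 10) contributes a regular 12-gon of circumradius √(6²−4.3²) = 4.184 (perimeter = 2·12·4.184·sin(180°/12) = 25.99 mm); the r=7.5 sphere at (2, 4) contributes a regular 12-gon of circumradius √(7.5²−6.3²) = 4.069 (perimeter = 2·12·4.069·sin(180°/12) = 25.28 mm); Taking the union: the regions partially overlap (shared area 41.73 mm²), so the edge portions inside another operand are dropped and the merged outline is re-measured after clipping — boundary = 72.33 mm; the sphere at (7.5, 6.5) is absent (|z−center|=11.800 > r=11.5); Merging all regions: only that combined region is present, so the union is just that shape — boundary = 72.33 mm. So its perimeter = 72.33 mm. Layer 82 is larger (77.52 vs 72.33 mm).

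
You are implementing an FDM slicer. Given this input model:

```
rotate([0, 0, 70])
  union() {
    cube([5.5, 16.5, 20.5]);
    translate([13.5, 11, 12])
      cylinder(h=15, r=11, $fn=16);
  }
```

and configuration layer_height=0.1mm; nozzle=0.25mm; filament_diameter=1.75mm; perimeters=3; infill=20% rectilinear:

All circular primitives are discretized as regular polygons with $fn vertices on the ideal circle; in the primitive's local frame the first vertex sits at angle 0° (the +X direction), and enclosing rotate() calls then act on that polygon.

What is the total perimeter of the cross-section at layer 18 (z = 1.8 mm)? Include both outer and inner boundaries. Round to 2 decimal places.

At z = 1.8 mm: the cube (footprint 5.5×16.5) is included at this height (perimeter 44.00 mm); the cylinder at (13.5, 11) is absent (z outside [12, 27]); Taking the union: only the 5.5×16.5 cube is present, so the union is just that shape — boundary = 44.00 mm; (rotated 70° about Z; rotation is an isometry so areas/perimeters/island counts are preserved). Overall, the cross-section is a single solid region. Total boundary length (outer) = 44.00 mm.

44.00 mm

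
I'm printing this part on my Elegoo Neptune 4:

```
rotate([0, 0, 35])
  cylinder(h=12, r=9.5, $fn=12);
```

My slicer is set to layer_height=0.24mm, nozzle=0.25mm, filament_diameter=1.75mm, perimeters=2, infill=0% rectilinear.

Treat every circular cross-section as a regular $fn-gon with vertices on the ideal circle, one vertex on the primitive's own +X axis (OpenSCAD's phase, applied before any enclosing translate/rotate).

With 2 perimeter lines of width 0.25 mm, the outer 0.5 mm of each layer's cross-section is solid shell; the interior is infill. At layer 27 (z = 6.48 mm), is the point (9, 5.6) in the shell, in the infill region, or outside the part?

outside

At z = 6.48 mm: the r=9.5 cylinder gives a regular 12-gon of circumradius 9.5 (constant along its height); (rotated 35° about Z; rotation is an isometry so areas/perimeters/island counts are preserved). Overall, the cross-section is a single solid region. Undo the 35° rotation: the query point maps to (10.584, -0.575) in the un-rotated model frame. The nearest boundary edge runs (8.23, -4.75)→(9.50, 0.00); distance from the point to it = 1.20 mm. The point is not inside any of the regions above, so it lies outside the cross-section (1.20 mm from the nearest boundary).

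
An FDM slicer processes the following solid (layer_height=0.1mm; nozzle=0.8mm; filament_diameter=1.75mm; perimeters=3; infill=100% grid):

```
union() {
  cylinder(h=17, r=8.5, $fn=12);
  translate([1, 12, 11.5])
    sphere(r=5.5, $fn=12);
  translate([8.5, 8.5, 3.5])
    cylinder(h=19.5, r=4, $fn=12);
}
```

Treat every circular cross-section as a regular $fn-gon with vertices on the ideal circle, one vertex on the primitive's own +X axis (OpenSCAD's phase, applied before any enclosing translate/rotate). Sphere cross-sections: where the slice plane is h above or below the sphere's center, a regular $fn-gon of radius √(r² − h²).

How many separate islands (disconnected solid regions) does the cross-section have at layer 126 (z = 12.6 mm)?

1

At z = 12.6 mm: the r=8.5 cylinder contributes a regular 12-gon of circumradius 8.5; the r=5.5 sphere at (1, 12) slices to a regular 12-gon of circumradius 5.389 (√(r²−h²) with h=1.1 from center); the r=4 cylinder at (8.5, 8.5) contributes a regular 12-gon of circumradius 4; Combining (union): the regions partially overlap (shared area 8.68 mm²), so overlapping operands fuse into one piece — 1 connected region with 1 hole. Overall, the cross-section is one region with 1 hole. Island count = 1.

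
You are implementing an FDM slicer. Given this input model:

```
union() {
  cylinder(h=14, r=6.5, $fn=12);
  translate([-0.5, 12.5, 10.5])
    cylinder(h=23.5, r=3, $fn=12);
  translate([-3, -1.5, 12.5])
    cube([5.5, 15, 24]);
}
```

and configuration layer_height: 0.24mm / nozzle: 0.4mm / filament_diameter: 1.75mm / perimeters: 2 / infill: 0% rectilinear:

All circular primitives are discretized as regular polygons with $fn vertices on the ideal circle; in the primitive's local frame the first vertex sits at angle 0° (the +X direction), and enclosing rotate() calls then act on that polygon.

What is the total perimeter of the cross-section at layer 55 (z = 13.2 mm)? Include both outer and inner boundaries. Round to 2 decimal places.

57.80 mm

At z = 13.2 mm: the cylinder: section is a regular 12-gon, circumradius r=6.5 (perimeter = 2·12·6.500·sin(180°/12) = 40.38 mm); the r=3 cylinder at (-0.5, 12.5) contributes a regular 12-gon of circumradius 3 (perimeter = 2·12·3.000·sin(180°/12) = 18.63 mm); the 5.5×15 cube at (-3, -1.5) contributes its full rectangle (perimeter 41.00 mm); Merging all regions: the regions partially overlap (shared area 60.37 mm²), so the edge portions inside another operand are dropped and the merged outline is re-measured after clipping — boundary = 57.80 mm. Overall, the cross-section is a single solid region. Total boundary length (outer) = 57.80 mm.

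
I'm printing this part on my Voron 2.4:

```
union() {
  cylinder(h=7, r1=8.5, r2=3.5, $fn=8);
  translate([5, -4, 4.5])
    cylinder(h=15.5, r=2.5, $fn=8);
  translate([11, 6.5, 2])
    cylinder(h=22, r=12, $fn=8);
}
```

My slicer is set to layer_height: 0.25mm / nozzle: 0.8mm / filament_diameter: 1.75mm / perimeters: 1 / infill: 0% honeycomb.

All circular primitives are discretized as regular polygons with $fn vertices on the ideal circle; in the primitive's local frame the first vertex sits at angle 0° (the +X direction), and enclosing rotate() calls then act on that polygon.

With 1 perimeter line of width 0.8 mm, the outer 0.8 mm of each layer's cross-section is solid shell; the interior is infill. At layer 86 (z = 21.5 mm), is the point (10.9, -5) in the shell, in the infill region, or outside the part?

At z = 21.5 mm: the cone is absent (z outside [0, 7]); the cylinder at (5, -4) does not reach this height (z outside [4.5, 20]); the cylinder at (11, 6.5): section is a regular 8-gon, circumradius r=12; Merging all regions: only the r=12 cylinder at (11, 6.5) is present, so the union is just that shape — 1 connected region. Overall, the cross-section is a single solid region. The nearest boundary edge runs (2.51, -1.99)→(11.00, -5.50); distance from the point to it = 0.42 mm. The point is inside the cross-section, 0.42 mm from the nearest boundary — within the 0.8 mm shell band (1 × 0.8).

shell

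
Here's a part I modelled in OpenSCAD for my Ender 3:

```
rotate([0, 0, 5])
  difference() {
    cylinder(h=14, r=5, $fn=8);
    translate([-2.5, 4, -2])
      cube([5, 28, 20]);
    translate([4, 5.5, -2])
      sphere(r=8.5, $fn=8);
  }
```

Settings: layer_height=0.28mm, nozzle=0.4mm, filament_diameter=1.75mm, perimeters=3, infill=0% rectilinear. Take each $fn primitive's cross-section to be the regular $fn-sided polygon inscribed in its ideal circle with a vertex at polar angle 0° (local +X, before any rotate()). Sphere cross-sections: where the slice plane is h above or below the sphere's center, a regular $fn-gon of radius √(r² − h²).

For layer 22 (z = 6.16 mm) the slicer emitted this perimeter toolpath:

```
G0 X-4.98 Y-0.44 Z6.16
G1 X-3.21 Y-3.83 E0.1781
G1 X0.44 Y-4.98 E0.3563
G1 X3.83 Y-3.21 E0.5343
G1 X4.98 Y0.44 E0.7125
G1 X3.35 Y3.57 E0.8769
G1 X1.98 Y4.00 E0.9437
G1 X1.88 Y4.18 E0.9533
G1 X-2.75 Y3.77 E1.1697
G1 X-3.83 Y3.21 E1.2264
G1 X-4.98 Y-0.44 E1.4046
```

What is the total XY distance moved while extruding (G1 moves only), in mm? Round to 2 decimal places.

30.16 mm

Sum the Euclidean lengths of each G1 segment: total = 30.16 mm.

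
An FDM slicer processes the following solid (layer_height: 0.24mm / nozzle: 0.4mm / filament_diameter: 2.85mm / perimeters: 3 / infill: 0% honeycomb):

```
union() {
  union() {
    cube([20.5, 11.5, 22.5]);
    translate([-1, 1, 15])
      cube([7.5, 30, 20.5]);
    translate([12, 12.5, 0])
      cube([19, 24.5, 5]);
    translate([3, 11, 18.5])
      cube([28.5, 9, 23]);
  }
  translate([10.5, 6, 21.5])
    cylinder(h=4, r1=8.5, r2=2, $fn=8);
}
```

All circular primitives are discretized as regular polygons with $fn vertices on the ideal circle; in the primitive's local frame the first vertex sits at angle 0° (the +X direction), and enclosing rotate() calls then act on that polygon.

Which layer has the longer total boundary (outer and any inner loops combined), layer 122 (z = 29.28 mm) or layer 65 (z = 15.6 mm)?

layer 122 (z = 29.28 mm)

Layer 122 (z = 29.28): the cube is absent (z outside [0, 22.5]); the 7.5×30 cube at (-1, 1) contributes its full rectangle (perimeter 75.00 mm); the cube at (12, 12.5) is absent (z outside [0, 5]); the cube at (3, 11) (footprint 28.5×9) is included at this height (perimeter 75.00 mm); Merging all regions: the regions partially overlap (shared area 31.50 mm²), so the edge portions inside another operand are dropped and the merged outline is re-measured after clipping — boundary = 125.00 mm; the cone at (10.5, 6) is absent (z outside [21.5, 25.5]); Taking the union: only that combined region is present, so the union is just that shape — boundary = 125.00 mm. So its perimeter = 125.00 mm. Layer 65 (z = 15.6): the cube is present — its section is the full 20.5×11.5 rectangle (perimeter 64.00 mm); the cube at (-1, 1) is present — its section is the full 7.5×30 rectangle (perimeter 75.00 mm); the cube at (12, 12.5) is absent (z outside [0, 5]); the cube at (3, 11) does not reach this height (z outside [18.5, 41.5]); Merging all regions: the regions partially overlap (shared area 68.25 mm²), so the edge portions inside another operand are dropped and the merged outline is re-measured after clipping — boundary = 105.00 mm; the cone at (10.5, 6) is not intersected at this z (z outside [21.5, 25.5]); Merging all regions: only that combined region is present, so the union is just that shape — boundary = 105.00 mm. So its perimeter = 105.00 mm. Layer 122 is larger (125.00 vs 105.00 mm).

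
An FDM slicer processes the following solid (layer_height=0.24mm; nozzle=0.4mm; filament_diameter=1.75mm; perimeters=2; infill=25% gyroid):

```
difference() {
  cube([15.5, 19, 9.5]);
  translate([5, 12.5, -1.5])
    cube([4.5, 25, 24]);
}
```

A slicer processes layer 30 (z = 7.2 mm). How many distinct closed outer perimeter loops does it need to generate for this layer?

At z = 7.2 mm: the cube (footprint 15.5×19) is included at this height; the cube at (5, 12.5) (footprint 4.5×25) is included at this height; After the difference (first − rest): starting from the 15.5×19 cube, the 4.5×25 cube at (5, 12.5) partially overlaps it — only the 29.25 mm² overlap (of its 112.50 mm²) is removed, clipping the outline — 1 connected region. The result has 1 disconnected region.

1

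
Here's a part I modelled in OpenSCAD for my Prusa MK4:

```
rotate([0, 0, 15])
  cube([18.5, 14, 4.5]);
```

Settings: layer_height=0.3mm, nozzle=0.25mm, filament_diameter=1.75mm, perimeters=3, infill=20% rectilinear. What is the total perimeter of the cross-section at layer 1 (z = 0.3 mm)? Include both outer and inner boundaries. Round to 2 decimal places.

65.00 mm

At z = 0.3 mm: the 18.5×14 cube contributes its full rectangle (perimeter 65.00 mm); (rotated 15° about Z; rotation is an isometry so areas/perimeters/island counts are preserved). Overall, the cross-section is a single solid region. Total boundary length (outer) = 65.00 mm.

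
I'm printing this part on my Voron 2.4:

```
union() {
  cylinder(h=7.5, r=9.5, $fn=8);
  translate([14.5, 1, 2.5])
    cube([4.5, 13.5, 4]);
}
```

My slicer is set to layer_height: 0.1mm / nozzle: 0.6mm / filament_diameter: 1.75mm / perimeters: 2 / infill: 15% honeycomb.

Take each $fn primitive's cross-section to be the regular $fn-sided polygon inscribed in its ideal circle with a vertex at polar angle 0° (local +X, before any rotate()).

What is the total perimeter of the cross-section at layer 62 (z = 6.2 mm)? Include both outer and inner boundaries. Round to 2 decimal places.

At z = 6.2 mm: the r=9.5 cylinder gives a regular 8-gon of circumradius 9.5 (constant along its height) (perimeter = 2·8·9.500·sin(180°/8) = 58.17 mm); the cube at (14.5, 1) (footprint 4.5×13.5) is included at this height (perimeter 36.00 mm); Taking the union: the 2 present regions are separate (no shared area or edge), so areas and boundary lengths simply add and each stays a separate island — boundary = 94.17 mm. Overall, the cross-section has 2 separate islands. Total boundary length (outer) = 94.17 mm.

94.17 mm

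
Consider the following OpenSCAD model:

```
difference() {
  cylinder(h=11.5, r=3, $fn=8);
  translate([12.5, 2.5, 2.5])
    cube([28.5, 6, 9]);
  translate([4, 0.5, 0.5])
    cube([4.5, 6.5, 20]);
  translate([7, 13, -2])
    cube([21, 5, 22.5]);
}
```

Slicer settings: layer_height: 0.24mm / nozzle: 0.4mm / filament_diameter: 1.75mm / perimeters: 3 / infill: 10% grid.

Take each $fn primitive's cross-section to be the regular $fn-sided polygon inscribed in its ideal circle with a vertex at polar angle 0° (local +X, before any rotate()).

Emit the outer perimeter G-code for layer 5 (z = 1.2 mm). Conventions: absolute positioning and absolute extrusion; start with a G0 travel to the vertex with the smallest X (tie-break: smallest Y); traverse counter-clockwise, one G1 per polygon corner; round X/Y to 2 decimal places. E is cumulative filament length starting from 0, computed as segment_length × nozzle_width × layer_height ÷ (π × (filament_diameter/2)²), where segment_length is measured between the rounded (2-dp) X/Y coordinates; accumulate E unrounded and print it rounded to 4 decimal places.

At z = 1.2 mm: the r=3 cylinder gives a regular 8-gon of circumradius 3 (constant along its height); the cube at (12.5, 2.5) is absent (z outside [2.5, 11.5]); the cube at (4, 0.5) is present — its section is the full 4.5×6.5 rectangle; the cube at (7, 13) (footprint 21×5) is included at this height; Taking the first minus the rest: starting from the r=3 cylinder, the 4.5×6.5 cube at (4, 0.5) misses the remaining region (no effect); the 21×5 cube at (7, 13) misses the remaining region (no effect) — 1 connected region. The outline is a single polygon with 8 vertices. Extrusion per mm of travel: 0.4 × 0.24 / (π × 0.875²) = 0.039912. Accumulating E over each segment gives final E = 0.7329.

G0 X-3.00 Y0.00 Z1.20
G1 X-2.12 Y-2.12 E0.0916
G1 X0.00 Y-3.00 E0.1832
G1 X2.12 Y-2.12 E0.2748
G1 X3.00 Y0.00 E0.3665
G1 X2.12 Y2.12 E0.4581
G1 X0.00 Y3.00 E0.5497
G1 X-2.12 Y2.12 E0.6413
G1 X-3.00 Y0.00 E0.7329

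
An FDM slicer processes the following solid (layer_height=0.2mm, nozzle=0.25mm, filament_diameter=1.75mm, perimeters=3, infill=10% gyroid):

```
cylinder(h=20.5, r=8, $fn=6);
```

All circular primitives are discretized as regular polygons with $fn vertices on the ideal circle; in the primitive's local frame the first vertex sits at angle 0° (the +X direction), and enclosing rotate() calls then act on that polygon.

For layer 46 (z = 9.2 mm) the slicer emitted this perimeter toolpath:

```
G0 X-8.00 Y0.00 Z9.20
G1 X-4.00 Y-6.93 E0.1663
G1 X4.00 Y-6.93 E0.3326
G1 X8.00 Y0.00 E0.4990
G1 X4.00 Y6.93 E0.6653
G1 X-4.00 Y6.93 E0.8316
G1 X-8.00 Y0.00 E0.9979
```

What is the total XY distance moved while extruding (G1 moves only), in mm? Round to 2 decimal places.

Sum the Euclidean lengths of each G1 segment: total = 48.01 mm.

48.01 mm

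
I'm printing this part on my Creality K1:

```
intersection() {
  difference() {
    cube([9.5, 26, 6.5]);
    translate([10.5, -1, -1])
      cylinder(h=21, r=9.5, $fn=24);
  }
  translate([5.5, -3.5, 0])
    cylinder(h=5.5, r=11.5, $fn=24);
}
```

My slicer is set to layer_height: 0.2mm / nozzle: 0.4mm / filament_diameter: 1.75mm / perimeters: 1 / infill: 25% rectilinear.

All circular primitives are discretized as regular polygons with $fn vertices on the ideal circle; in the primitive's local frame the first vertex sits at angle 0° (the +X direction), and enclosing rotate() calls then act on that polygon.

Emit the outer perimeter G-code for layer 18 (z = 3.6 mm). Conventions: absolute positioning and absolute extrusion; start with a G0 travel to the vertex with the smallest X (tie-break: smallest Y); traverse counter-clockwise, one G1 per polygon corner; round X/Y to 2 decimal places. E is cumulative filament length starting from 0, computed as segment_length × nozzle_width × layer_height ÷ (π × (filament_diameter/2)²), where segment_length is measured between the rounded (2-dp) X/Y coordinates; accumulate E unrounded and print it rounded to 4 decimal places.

G0 X0.00 Y0.00 Z3.60
G1 X1.13 Y0.00 E0.0376
G1 X1.32 Y1.46 E0.0866
G1 X2.27 Y3.75 E0.1690
G1 X3.78 Y5.72 E0.2516
G1 X5.75 Y7.23 E0.3341
G1 X7.11 Y7.79 E0.3830
G1 X5.50 Y8.00 E0.4370
G1 X2.52 Y7.61 E0.5370
G1 X0.00 Y6.56 E0.6278
G1 X0.00 Y0.00 E0.8460

At z = 3.6 mm: the cube (footprint 9.5×26) is included at this height; the r=9.5 cylinder at (10.5, -1) gives a regular 24-gon of circumradius 9.5 (constant along its height); Subtracting the remaining from the first: starting from the 9.5×26 cube, the r=9.5 cylinder at (10.5, -1) partially overlaps it — only the 52.21 mm² overlap (of its 280.30 mm²) is removed, clipping the outline — 1 connected region; the cylinder at (5.5, -3.5): section is a regular 24-gon, circumradius r=11.5; Taking the intersection: the r=11.5 cylinder at (5.5, -3.5) partially overlaps the result so far; clipping to the common part keeps 21.11 mm² — 1 connected region. The outline is a single polygon with 10 vertices. Extrusion per mm of travel: 0.4 × 0.2 / (π × 0.875²) = 0.033260. Accumulating E over each segment gives final E = 0.8460.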